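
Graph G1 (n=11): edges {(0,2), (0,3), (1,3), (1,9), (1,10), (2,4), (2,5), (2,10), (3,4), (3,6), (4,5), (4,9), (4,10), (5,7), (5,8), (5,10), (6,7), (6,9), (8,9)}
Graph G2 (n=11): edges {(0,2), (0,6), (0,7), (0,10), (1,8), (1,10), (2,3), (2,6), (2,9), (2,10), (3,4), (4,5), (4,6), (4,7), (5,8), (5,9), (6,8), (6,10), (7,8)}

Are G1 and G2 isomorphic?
Yes, isomorphic

The graphs are isomorphic.
One valid mapping φ: V(G1) → V(G2): 0→1, 1→7, 2→10, 3→8, 4→6, 5→2, 6→5, 7→9, 8→3, 9→4, 10→0

Verify φ preserves adjacency — for each edge of G1, its image is an edge of G2:
  (0,2) → (φ(0),φ(2)) = (1,10) ∈ E(G2) ✓
  (0,3) → (φ(0),φ(3)) = (1,8) ∈ E(G2) ✓
  (1,3) → (φ(1),φ(3)) = (7,8) ∈ E(G2) ✓
  (1,9) → (φ(1),φ(9)) = (4,7) ∈ E(G2) ✓
  (1,10) → (φ(1),φ(10)) = (0,7) ∈ E(G2) ✓
  (2,4) → (φ(2),φ(4)) = (6,10) ∈ E(G2) ✓
  (2,5) → (φ(2),φ(5)) = (2,10) ∈ E(G2) ✓
  (2,10) → (φ(2),φ(10)) = (0,10) ∈ E(G2) ✓
  (3,4) → (φ(3),φ(4)) = (6,8) ∈ E(G2) ✓
  (3,6) → (φ(3),φ(6)) = (5,8) ∈ E(G2) ✓
  (4,5) → (φ(4),φ(5)) = (2,6) ∈ E(G2) ✓
  (4,9) → (φ(4),φ(9)) = (4,6) ∈ E(G2) ✓
  (4,10) → (φ(4),φ(10)) = (0,6) ∈ E(G2) ✓
  (5,7) → (φ(5),φ(7)) = (2,9) ∈ E(G2) ✓
  (5,8) → (φ(5),φ(8)) = (2,3) ∈ E(G2) ✓
  (5,10) → (φ(5),φ(10)) = (0,2) ∈ E(G2) ✓
  (6,7) → (φ(6),φ(7)) = (5,9) ∈ E(G2) ✓
  (6,9) → (φ(6),φ(9)) = (4,5) ∈ E(G2) ✓
  (8,9) → (φ(8),φ(9)) = (3,4) ∈ E(G2) ✓
All 19 edges of G1 map to edges of G2, and |E(G1)| = |E(G2)| = 19, so φ is a bijection on edges as well as vertices. Hence G1 ≅ G2.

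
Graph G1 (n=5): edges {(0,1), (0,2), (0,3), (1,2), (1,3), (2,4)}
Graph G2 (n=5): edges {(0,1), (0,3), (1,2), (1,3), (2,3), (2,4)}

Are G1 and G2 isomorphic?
Yes, isomorphic

The graphs are isomorphic.
One valid mapping φ: V(G1) → V(G2): 0→3, 1→1, 2→2, 3→0, 4→4

Verify φ preserves adjacency — for each edge of G1, its image is an edge of G2:
  (0,1) → (φ(0),φ(1)) = (1,3) ∈ E(G2) ✓
  (0,2) → (φ(0),φ(2)) = (2,3) ∈ E(G2) ✓
  (0,3) → (φ(0),φ(3)) = (0,3) ∈ E(G2) ✓
  (1,2) → (φ(1),φ(2)) = (1,2) ∈ E(G2) ✓
  (1,3) → (φ(1),φ(3)) = (0,1) ∈ E(G2) ✓
  (2,4) → (φ(2),φ(4)) = (2,4) ∈ E(G2) ✓
All 6 edges of G1 map to edges of G2, and |E(G1)| = |E(G2)| = 6, so φ is a bijection on edges as well as vertices. Hence G1 ≅ G2.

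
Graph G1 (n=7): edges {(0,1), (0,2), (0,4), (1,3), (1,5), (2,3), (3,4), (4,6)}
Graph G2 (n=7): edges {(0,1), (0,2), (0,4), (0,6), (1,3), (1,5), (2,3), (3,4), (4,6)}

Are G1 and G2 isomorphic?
No, not isomorphic

The graphs are NOT isomorphic.

Counting edges: G1 has 8 edge(s); G2 has 9 edge(s).
Edge count is an isomorphism invariant (a bijection on vertices induces a bijection on edges), so differing edge counts rule out isomorphism.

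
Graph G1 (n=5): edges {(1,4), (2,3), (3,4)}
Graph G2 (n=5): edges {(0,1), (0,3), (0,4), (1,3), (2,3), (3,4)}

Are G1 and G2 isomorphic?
No, not isomorphic

The graphs are NOT isomorphic.

Counting triangles (3-cliques): G1 has 0, G2 has 2.
Triangle count is an isomorphism invariant, so differing triangle counts rule out isomorphism.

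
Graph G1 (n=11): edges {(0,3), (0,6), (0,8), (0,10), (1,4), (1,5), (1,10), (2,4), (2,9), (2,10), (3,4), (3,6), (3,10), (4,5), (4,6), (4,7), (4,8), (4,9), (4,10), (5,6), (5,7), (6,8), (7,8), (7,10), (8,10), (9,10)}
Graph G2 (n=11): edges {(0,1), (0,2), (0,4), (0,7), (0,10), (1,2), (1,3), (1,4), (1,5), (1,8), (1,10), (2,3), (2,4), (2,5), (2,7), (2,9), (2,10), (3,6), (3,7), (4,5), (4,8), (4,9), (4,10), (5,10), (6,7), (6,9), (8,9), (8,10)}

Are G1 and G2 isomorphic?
No, not isomorphic

The graphs are NOT isomorphic.

Degrees in G1: deg(0)=4, deg(1)=3, deg(2)=3, deg(3)=4, deg(4)=9, deg(5)=4, deg(6)=5, deg(7)=4, deg(8)=5, deg(9)=3, deg(10)=8.
Sorted degree sequence of G1: [9, 8, 5, 5, 4, 4, 4, 4, 3, 3, 3].
Degrees in G2: deg(0)=5, deg(1)=7, deg(2)=8, deg(3)=4, deg(4)=7, deg(5)=4, deg(6)=3, deg(7)=4, deg(8)=4, deg(9)=4, deg(10)=6.
Sorted degree sequence of G2: [8, 7, 7, 6, 5, 4, 4, 4, 4, 4, 3].
The (sorted) degree sequence is an isomorphism invariant, so since G1 and G2 have different degree sequences they cannot be isomorphic.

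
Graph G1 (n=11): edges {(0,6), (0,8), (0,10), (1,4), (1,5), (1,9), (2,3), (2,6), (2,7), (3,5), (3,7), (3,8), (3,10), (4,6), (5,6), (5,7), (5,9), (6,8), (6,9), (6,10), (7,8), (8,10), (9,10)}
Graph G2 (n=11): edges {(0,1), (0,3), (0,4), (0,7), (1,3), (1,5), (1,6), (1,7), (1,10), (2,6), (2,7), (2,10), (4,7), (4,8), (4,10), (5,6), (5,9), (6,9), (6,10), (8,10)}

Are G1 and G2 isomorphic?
No, not isomorphic

The graphs are NOT isomorphic.

Counting triangles (3-cliques): G1 has 11, G2 has 8.
Triangle count is an isomorphism invariant, so differing triangle counts rule out isomorphism.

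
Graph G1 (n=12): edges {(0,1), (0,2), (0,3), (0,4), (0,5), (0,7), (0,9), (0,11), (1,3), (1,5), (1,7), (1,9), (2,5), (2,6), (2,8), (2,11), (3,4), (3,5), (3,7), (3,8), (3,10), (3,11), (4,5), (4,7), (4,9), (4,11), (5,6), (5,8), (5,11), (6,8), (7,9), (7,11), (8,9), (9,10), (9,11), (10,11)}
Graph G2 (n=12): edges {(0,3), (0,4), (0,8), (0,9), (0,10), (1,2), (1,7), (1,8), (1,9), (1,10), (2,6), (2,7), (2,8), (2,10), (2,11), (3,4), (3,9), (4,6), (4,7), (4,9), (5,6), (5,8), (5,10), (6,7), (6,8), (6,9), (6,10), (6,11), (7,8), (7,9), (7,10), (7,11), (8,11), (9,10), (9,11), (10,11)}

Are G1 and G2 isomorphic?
Yes, isomorphic

The graphs are isomorphic.
One valid mapping φ: V(G1) → V(G2): 0→7, 1→1, 2→4, 3→10, 4→11, 5→9, 6→3, 7→2, 8→0, 9→8, 10→5, 11→6

Verify φ preserves adjacency — for each edge of G1, its image is an edge of G2:
  (0,1) → (φ(0),φ(1)) = (1,7) ∈ E(G2) ✓
  (0,2) → (φ(0),φ(2)) = (4,7) ∈ E(G2) ✓
  (0,3) → (φ(0),φ(3)) = (7,10) ∈ E(G2) ✓
  (0,4) → (φ(0),φ(4)) = (7,11) ∈ E(G2) ✓
  (0,5) → (φ(0),φ(5)) = (7,9) ∈ E(G2) ✓
  (0,7) → (φ(0),φ(7)) = (2,7) ∈ E(G2) ✓
  (0,9) → (φ(0),φ(9)) = (7,8) ∈ E(G2) ✓
  (0,11) → (φ(0),φ(11)) = (6,7) ∈ E(G2) ✓
  (1,3) → (φ(1),φ(3)) = (1,10) ∈ E(G2) ✓
  (1,5) → (φ(1),φ(5)) = (1,9) ∈ E(G2) ✓
  (1,7) → (φ(1),φ(7)) = (1,2) ∈ E(G2) ✓
  (1,9) → (φ(1),φ(9)) = (1,8) ∈ E(G2) ✓
  (2,5) → (φ(2),φ(5)) = (4,9) ∈ E(G2) ✓
  (2,6) → (φ(2),φ(6)) = (3,4) ∈ E(G2) ✓
  (2,8) → (φ(2),φ(8)) = (0,4) ∈ E(G2) ✓
  (2,11) → (φ(2),φ(11)) = (4,6) ∈ E(G2) ✓
  (3,4) → (φ(3),φ(4)) = (10,11) ∈ E(G2) ✓
  (3,5) → (φ(3),φ(5)) = (9,10) ∈ E(G2) ✓
  (3,7) → (φ(3),φ(7)) = (2,10) ∈ E(G2) ✓
  (3,8) → (φ(3),φ(8)) = (0,10) ∈ E(G2) ✓
  (3,10) → (φ(3),φ(10)) = (5,10) ∈ E(G2) ✓
  (3,11) → (φ(3),φ(11)) = (6,10) ∈ E(G2) ✓
  (4,5) → (φ(4),φ(5)) = (9,11) ∈ E(G2) ✓
  (4,7) → (φ(4),φ(7)) = (2,11) ∈ E(G2) ✓
  (4,9) → (φ(4),φ(9)) = (8,11) ∈ E(G2) ✓
  (4,11) → (φ(4),φ(11)) = (6,11) ∈ E(G2) ✓
  (5,6) → (φ(5),φ(6)) = (3,9) ∈ E(G2) ✓
  (5,8) → (φ(5),φ(8)) = (0,9) ∈ E(G2) ✓
  (5,11) → (φ(5),φ(11)) = (6,9) ∈ E(G2) ✓
  (6,8) → (φ(6),φ(8)) = (0,3) ∈ E(G2) ✓
  (7,9) → (φ(7),φ(9)) = (2,8) ∈ E(G2) ✓
  (7,11) → (φ(7),φ(11)) = (2,6) ∈ E(G2) ✓
  (8,9) → (φ(8),φ(9)) = (0,8) ∈ E(G2) ✓
  (9,10) → (φ(9),φ(10)) = (5,8) ∈ E(G2) ✓
  (9,11) → (φ(9),φ(11)) = (6,8) ∈ E(G2) ✓
  (10,11) → (φ(10),φ(11)) = (5,6) ∈ E(G2) ✓
All 36 edges of G1 map to edges of G2, and |E(G1)| = |E(G2)| = 36, so φ is a bijection on edges as well as vertices. Hence G1 ≅ G2.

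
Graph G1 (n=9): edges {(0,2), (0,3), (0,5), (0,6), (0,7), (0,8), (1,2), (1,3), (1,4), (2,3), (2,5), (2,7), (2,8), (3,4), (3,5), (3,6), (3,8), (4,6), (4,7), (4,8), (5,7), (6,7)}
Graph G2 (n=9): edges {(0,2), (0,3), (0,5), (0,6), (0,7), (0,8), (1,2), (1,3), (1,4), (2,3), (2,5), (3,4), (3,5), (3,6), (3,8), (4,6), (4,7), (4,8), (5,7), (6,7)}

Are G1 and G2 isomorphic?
No, not isomorphic

The graphs are NOT isomorphic.

Counting edges: G1 has 22 edge(s); G2 has 20 edge(s).
Edge count is an isomorphism invariant (a bijection on vertices induces a bijection on edges), so differing edge counts rule out isomorphism.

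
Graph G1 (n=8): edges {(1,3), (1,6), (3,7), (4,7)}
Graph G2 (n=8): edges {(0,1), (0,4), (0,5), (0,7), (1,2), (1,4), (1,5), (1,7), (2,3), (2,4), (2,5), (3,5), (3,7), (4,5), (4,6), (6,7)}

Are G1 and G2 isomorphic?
No, not isomorphic

The graphs are NOT isomorphic.

Degrees in G1: deg(0)=0, deg(1)=2, deg(2)=0, deg(3)=2, deg(4)=1, deg(5)=0, deg(6)=1, deg(7)=2.
Sorted degree sequence of G1: [2, 2, 2, 1, 1, 0, 0, 0].
Degrees in G2: deg(0)=4, deg(1)=5, deg(2)=4, deg(3)=3, deg(4)=5, deg(5)=5, deg(6)=2, deg(7)=4.
Sorted degree sequence of G2: [5, 5, 5, 4, 4, 4, 3, 2].
The (sorted) degree sequence is an isomorphism invariant, so since G1 and G2 have different degree sequences they cannot be isomorphic.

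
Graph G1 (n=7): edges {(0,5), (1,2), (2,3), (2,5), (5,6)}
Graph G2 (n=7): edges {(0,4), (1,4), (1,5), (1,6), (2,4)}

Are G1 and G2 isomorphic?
Yes, isomorphic

The graphs are isomorphic.
One valid mapping φ: V(G1) → V(G2): 0→5, 1→0, 2→4, 3→2, 4→3, 5→1, 6→6

Verify φ preserves adjacency — for each edge of G1, its image is an edge of G2:
  (0,5) → (φ(0),φ(5)) = (1,5) ∈ E(G2) ✓
  (1,2) → (φ(1),φ(2)) = (0,4) ∈ E(G2) ✓
  (2,3) → (φ(2),φ(3)) = (2,4) ∈ E(G2) ✓
  (2,5) → (φ(2),φ(5)) = (1,4) ∈ E(G2) ✓
  (5,6) → (φ(5),φ(6)) = (1,6) ∈ E(G2) ✓
All 5 edges of G1 map to edges of G2, and |E(G1)| = |E(G2)| = 5, so φ is a bijection on edges as well as vertices. Hence G1 ≅ G2.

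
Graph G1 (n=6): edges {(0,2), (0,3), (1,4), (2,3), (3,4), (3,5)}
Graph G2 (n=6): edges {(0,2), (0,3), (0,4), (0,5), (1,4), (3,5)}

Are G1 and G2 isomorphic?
Yes, isomorphic

The graphs are isomorphic.
One valid mapping φ: V(G1) → V(G2): 0→3, 1→1, 2→5, 3→0, 4→4, 5→2

Verify φ preserves adjacency — for each edge of G1, its image is an edge of G2:
  (0,2) → (φ(0),φ(2)) = (3,5) ∈ E(G2) ✓
  (0,3) → (φ(0),φ(3)) = (0,3) ∈ E(G2) ✓
  (1,4) → (φ(1),φ(4)) = (1,4) ∈ E(G2) ✓
  (2,3) → (φ(2),φ(3)) = (0,5) ∈ E(G2) ✓
  (3,4) → (φ(3),φ(4)) = (0,4) ∈ E(G2) ✓
  (3,5) → (φ(3),φ(5)) = (0,2) ∈ E(G2) ✓
All 6 edges of G1 map to edges of G2, and |E(G1)| = |E(G2)| = 6, so φ is a bijection on edges as well as vertices. Hence G1 ≅ G2.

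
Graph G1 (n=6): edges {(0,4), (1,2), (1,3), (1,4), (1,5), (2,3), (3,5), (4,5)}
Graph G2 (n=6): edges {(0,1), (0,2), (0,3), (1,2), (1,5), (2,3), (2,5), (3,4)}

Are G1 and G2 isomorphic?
Yes, isomorphic

The graphs are isomorphic.
One valid mapping φ: V(G1) → V(G2): 0→4, 1→2, 2→5, 3→1, 4→3, 5→0

Verify φ preserves adjacency — for each edge of G1, its image is an edge of G2:
  (0,4) → (φ(0),φ(4)) = (3,4) ∈ E(G2) ✓
  (1,2) → (φ(1),φ(2)) = (2,5) ∈ E(G2) ✓
  (1,3) → (φ(1),φ(3)) = (1,2) ∈ E(G2) ✓
  (1,4) → (φ(1),φ(4)) = (2,3) ∈ E(G2) ✓
  (1,5) → (φ(1),φ(5)) = (0,2) ∈ E(G2) ✓
  (2,3) → (φ(2),φ(3)) = (1,5) ∈ E(G2) ✓
  (3,5) → (φ(3),φ(5)) = (0,1) ∈ E(G2) ✓
  (4,5) → (φ(4),φ(5)) = (0,3) ∈ E(G2) ✓
All 8 edges of G1 map to edges of G2, and |E(G1)| = |E(G2)| = 8, so φ is a bijection on edges as well as vertices. Hence G1 ≅ G2.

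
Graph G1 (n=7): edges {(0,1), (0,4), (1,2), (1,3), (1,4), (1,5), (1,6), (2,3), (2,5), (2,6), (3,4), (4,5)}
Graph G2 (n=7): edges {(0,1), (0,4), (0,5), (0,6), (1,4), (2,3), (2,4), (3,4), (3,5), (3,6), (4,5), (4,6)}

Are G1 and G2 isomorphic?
Yes, isomorphic

The graphs are isomorphic.
One valid mapping φ: V(G1) → V(G2): 0→1, 1→4, 2→3, 3→6, 4→0, 5→5, 6→2

Verify φ preserves adjacency — for each edge of G1, its image is an edge of G2:
  (0,1) → (φ(0),φ(1)) = (1,4) ∈ E(G2) ✓
  (0,4) → (φ(0),φ(4)) = (0,1) ∈ E(G2) ✓
  (1,2) → (φ(1),φ(2)) = (3,4) ∈ E(G2) ✓
  (1,3) → (φ(1),φ(3)) = (4,6) ∈ E(G2) ✓
  (1,4) → (φ(1),φ(4)) = (0,4) ∈ E(G2) ✓
  (1,5) → (φ(1),φ(5)) = (4,5) ∈ E(G2) ✓
  (1,6) → (φ(1),φ(6)) = (2,4) ∈ E(G2) ✓
  (2,3) → (φ(2),φ(3)) = (3,6) ∈ E(G2) ✓
  (2,5) → (φ(2),φ(5)) = (3,5) ∈ E(G2) ✓
  (2,6) → (φ(2),φ(6)) = (2,3) ∈ E(G2) ✓
  (3,4) → (φ(3),φ(4)) = (0,6) ∈ E(G2) ✓
  (4,5) → (φ(4),φ(5)) = (0,5) ∈ E(G2) ✓
All 12 edges of G1 map to edges of G2, and |E(G1)| = |E(G2)| = 12, so φ is a bijection on edges as well as vertices. Hence G1 ≅ G2.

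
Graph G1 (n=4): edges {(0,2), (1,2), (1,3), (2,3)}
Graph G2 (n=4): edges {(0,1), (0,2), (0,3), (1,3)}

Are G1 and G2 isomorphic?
Yes, isomorphic

The graphs are isomorphic.
One valid mapping φ: V(G1) → V(G2): 0→2, 1→3, 2→0, 3→1

Verify φ preserves adjacency — for each edge of G1, its image is an edge of G2:
  (0,2) → (φ(0),φ(2)) = (0,2) ∈ E(G2) ✓
  (1,2) → (φ(1),φ(2)) = (0,3) ∈ E(G2) ✓
  (1,3) → (φ(1),φ(3)) = (1,3) ∈ E(G2) ✓
  (2,3) → (φ(2),φ(3)) = (0,1) ∈ E(G2) ✓
All 4 edges of G1 map to edges of G2, and |E(G1)| = |E(G2)| = 4, so φ is a bijection on edges as well as vertices. Hence G1 ≅ G2.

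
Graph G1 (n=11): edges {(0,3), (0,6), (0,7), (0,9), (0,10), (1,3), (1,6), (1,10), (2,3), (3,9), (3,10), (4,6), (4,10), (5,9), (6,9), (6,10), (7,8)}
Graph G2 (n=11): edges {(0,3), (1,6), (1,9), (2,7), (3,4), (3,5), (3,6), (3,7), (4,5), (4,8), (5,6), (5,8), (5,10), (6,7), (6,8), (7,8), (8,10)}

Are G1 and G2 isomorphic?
Yes, isomorphic

The graphs are isomorphic.
One valid mapping φ: V(G1) → V(G2): 0→6, 1→4, 2→0, 3→3, 4→10, 5→2, 6→8, 7→1, 8→9, 9→7, 10→5

Verify φ preserves adjacency — for each edge of G1, its image is an edge of G2:
  (0,3) → (φ(0),φ(3)) = (3,6) ∈ E(G2) ✓
  (0,6) → (φ(0),φ(6)) = (6,8) ∈ E(G2) ✓
  (0,7) → (φ(0),φ(7)) = (1,6) ∈ E(G2) ✓
  (0,9) → (φ(0),φ(9)) = (6,7) ∈ E(G2) ✓
  (0,10) → (φ(0),φ(10)) = (5,6) ∈ E(G2) ✓
  (1,3) → (φ(1),φ(3)) = (3,4) ∈ E(G2) ✓
  (1,6) → (φ(1),φ(6)) = (4,8) ∈ E(G2) ✓
  (1,10) → (φ(1),φ(10)) = (4,5) ∈ E(G2) ✓
  (2,3) → (φ(2),φ(3)) = (0,3) ∈ E(G2) ✓
  (3,9) → (φ(3),φ(9)) = (3,7) ∈ E(G2) ✓
  (3,10) → (φ(3),φ(10)) = (3,5) ∈ E(G2) ✓
  (4,6) → (φ(4),φ(6)) = (8,10) ∈ E(G2) ✓
  (4,10) → (φ(4),φ(10)) = (5,10) ∈ E(G2) ✓
  (5,9) → (φ(5),φ(9)) = (2,7) ∈ E(G2) ✓
  (6,9) → (φ(6),φ(9)) = (7,8) ∈ E(G2) ✓
  (6,10) → (φ(6),φ(10)) = (5,8) ∈ E(G2) ✓
  (7,8) → (φ(7),φ(8)) = (1,9) ∈ E(G2) ✓
All 17 edges of G1 map to edges of G2, and |E(G1)| = |E(G2)| = 17, so φ is a bijection on edges as well as vertices. Hence G1 ≅ G2.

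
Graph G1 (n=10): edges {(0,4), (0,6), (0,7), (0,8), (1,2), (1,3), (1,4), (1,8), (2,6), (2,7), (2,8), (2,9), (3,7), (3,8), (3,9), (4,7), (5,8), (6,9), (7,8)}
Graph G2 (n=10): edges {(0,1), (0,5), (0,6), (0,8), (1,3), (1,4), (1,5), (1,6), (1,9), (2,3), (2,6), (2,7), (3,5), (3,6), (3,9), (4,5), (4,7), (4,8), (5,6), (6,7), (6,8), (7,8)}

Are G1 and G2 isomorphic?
No, not isomorphic

The graphs are NOT isomorphic.

Degrees in G1: deg(0)=4, deg(1)=4, deg(2)=5, deg(3)=4, deg(4)=3, deg(5)=1, deg(6)=3, deg(7)=5, deg(8)=6, deg(9)=3.
Sorted degree sequence of G1: [6, 5, 5, 4, 4, 4, 3, 3, 3, 1].
Degrees in G2: deg(0)=4, deg(1)=6, deg(2)=3, deg(3)=5, deg(4)=4, deg(5)=5, deg(6)=7, deg(7)=4, deg(8)=4, deg(9)=2.
Sorted degree sequence of G2: [7, 6, 5, 5, 4, 4, 4, 4, 3, 2].
The (sorted) degree sequence is an isomorphism invariant, so since G1 and G2 have different degree sequences they cannot be isomorphic.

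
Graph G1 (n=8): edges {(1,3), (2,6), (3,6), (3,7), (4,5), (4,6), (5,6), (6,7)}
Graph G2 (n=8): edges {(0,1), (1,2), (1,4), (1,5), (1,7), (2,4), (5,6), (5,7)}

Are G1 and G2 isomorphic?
Yes, isomorphic

The graphs are isomorphic.
One valid mapping φ: V(G1) → V(G2): 0→3, 1→6, 2→0, 3→5, 4→4, 5→2, 6→1, 7→7

Verify φ preserves adjacency — for each edge of G1, its image is an edge of G2:
  (1,3) → (φ(1),φ(3)) = (5,6) ∈ E(G2) ✓
  (2,6) → (φ(2),φ(6)) = (0,1) ∈ E(G2) ✓
  (3,6) → (φ(3),φ(6)) = (1,5) ∈ E(G2) ✓
  (3,7) → (φ(3),φ(7)) = (5,7) ∈ E(G2) ✓
  (4,5) → (φ(4),φ(5)) = (2,4) ∈ E(G2) ✓
  (4,6) → (φ(4),φ(6)) = (1,4) ∈ E(G2) ✓
  (5,6) → (φ(5),φ(6)) = (1,2) ∈ E(G2) ✓
  (6,7) → (φ(6),φ(7)) = (1,7) ∈ E(G2) ✓
All 8 edges of G1 map to edges of G2, and |E(G1)| = |E(G2)| = 8, so φ is a bijection on edges as well as vertices. Hence G1 ≅ G2.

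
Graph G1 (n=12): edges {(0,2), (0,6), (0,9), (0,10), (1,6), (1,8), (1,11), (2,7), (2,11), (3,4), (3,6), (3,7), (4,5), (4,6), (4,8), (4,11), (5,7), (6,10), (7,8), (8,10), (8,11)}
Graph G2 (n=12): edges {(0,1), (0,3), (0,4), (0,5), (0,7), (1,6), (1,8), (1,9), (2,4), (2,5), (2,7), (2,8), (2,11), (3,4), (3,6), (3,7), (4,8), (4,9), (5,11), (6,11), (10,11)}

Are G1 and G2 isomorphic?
Yes, isomorphic

The graphs are isomorphic.
One valid mapping φ: V(G1) → V(G2): 0→11, 1→7, 2→6, 3→8, 4→4, 5→9, 6→2, 7→1, 8→0, 9→10, 10→5, 11→3

Verify φ preserves adjacency — for each edge of G1, its image is an edge of G2:
  (0,2) → (φ(0),φ(2)) = (6,11) ∈ E(G2) ✓
  (0,6) → (φ(0),φ(6)) = (2,11) ∈ E(G2) ✓
  (0,9) → (φ(0),φ(9)) = (10,11) ∈ E(G2) ✓
  (0,10) → (φ(0),φ(10)) = (5,11) ∈ E(G2) ✓
  (1,6) → (φ(1),φ(6)) = (2,7) ∈ E(G2) ✓
  (1,8) → (φ(1),φ(8)) = (0,7) ∈ E(G2) ✓
  (1,11) → (φ(1),φ(11)) = (3,7) ∈ E(G2) ✓
  (2,7) → (φ(2),φ(7)) = (1,6) ∈ E(G2) ✓
  (2,11) → (φ(2),φ(11)) = (3,6) ∈ E(G2) ✓
  (3,4) → (φ(3),φ(4)) = (4,8) ∈ E(G2) ✓
  (3,6) → (φ(3),φ(6)) = (2,8) ∈ E(G2) ✓
  (3,7) → (φ(3),φ(7)) = (1,8) ∈ E(G2) ✓
  (4,5) → (φ(4),φ(5)) = (4,9) ∈ E(G2) ✓
  (4,6) → (φ(4),φ(6)) = (2,4) ∈ E(G2) ✓
  (4,8) → (φ(4),φ(8)) = (0,4) ∈ E(G2) ✓
  (4,11) → (φ(4),φ(11)) = (3,4) ∈ E(G2) ✓
  (5,7) → (φ(5),φ(7)) = (1,9) ∈ E(G2) ✓
  (6,10) → (φ(6),φ(10)) = (2,5) ∈ E(G2) ✓
  (7,8) → (φ(7),φ(8)) = (0,1) ∈ E(G2) ✓
  (8,10) → (φ(8),φ(10)) = (0,5) ∈ E(G2) ✓
  (8,11) → (φ(8),φ(11)) = (0,3) ∈ E(G2) ✓
All 21 edges of G1 map to edges of G2, and |E(G1)| = |E(G2)| = 21, so φ is a bijection on edges as well as vertices. Hence G1 ≅ G2.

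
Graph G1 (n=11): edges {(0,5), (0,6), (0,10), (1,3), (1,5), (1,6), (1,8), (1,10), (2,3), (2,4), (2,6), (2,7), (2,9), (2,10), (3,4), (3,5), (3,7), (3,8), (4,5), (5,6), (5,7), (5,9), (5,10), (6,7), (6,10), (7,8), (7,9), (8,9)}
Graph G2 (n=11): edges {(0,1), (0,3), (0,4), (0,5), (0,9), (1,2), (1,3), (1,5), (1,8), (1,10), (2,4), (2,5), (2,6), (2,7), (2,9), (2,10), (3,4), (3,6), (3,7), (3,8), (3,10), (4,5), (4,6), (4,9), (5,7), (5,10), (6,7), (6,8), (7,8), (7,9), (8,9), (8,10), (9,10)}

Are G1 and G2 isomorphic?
No, not isomorphic

The graphs are NOT isomorphic.

Degrees in G1: deg(0)=3, deg(1)=5, deg(2)=6, deg(3)=6, deg(4)=3, deg(5)=8, deg(6)=6, deg(7)=6, deg(8)=4, deg(9)=4, deg(10)=5.
Sorted degree sequence of G1: [8, 6, 6, 6, 6, 5, 5, 4, 4, 3, 3].
Degrees in G2: deg(0)=5, deg(1)=6, deg(2)=7, deg(3)=7, deg(4)=6, deg(5)=6, deg(6)=5, deg(7)=6, deg(8)=6, deg(9)=6, deg(10)=6.
Sorted degree sequence of G2: [7, 7, 6, 6, 6, 6, 6, 6, 6, 5, 5].
The (sorted) degree sequence is an isomorphism invariant, so since G1 and G2 have different degree sequences they cannot be isomorphic.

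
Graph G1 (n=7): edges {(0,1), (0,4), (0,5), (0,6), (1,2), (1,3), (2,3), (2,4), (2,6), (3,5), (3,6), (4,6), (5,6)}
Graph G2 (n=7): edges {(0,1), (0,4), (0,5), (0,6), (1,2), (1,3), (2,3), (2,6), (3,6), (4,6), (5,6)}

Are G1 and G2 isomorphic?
No, not isomorphic

The graphs are NOT isomorphic.

Counting edges: G1 has 13 edge(s); G2 has 11 edge(s).
Edge count is an isomorphism invariant (a bijection on vertices induces a bijection on edges), so differing edge counts rule out isomorphism.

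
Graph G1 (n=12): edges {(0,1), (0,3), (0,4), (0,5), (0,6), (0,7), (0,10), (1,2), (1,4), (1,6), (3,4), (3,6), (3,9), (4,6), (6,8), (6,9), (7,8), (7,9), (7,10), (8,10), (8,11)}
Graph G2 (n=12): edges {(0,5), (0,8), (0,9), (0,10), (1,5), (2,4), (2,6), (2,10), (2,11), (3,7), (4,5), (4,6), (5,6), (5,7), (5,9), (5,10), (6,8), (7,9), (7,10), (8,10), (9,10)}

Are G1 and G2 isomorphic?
Yes, isomorphic

The graphs are isomorphic.
One valid mapping φ: V(G1) → V(G2): 0→5, 1→7, 2→3, 3→0, 4→9, 5→1, 6→10, 7→6, 8→2, 9→8, 10→4, 11→11

Verify φ preserves adjacency — for each edge of G1, its image is an edge of G2:
  (0,1) → (φ(0),φ(1)) = (5,7) ∈ E(G2) ✓
  (0,3) → (φ(0),φ(3)) = (0,5) ∈ E(G2) ✓
  (0,4) → (φ(0),φ(4)) = (5,9) ∈ E(G2) ✓
  (0,5) → (φ(0),φ(5)) = (1,5) ∈ E(G2) ✓
  (0,6) → (φ(0),φ(6)) = (5,10) ∈ E(G2) ✓
  (0,7) → (φ(0),φ(7)) = (5,6) ∈ E(G2) ✓
  (0,10) → (φ(0),φ(10)) = (4,5) ∈ E(G2) ✓
  (1,2) → (φ(1),φ(2)) = (3,7) ∈ E(G2) ✓
  (1,4) → (φ(1),φ(4)) = (7,9) ∈ E(G2) ✓
  (1,6) → (φ(1),φ(6)) = (7,10) ∈ E(G2) ✓
  (3,4) → (φ(3),φ(4)) = (0,9) ∈ E(G2) ✓
  (3,6) → (φ(3),φ(6)) = (0,10) ∈ E(G2) ✓
  (3,9) → (φ(3),φ(9)) = (0,8) ∈ E(G2) ✓
  (4,6) → (φ(4),φ(6)) = (9,10) ∈ E(G2) ✓
  (6,8) → (φ(6),φ(8)) = (2,10) ∈ E(G2) ✓
  (6,9) → (φ(6),φ(9)) = (8,10) ∈ E(G2) ✓
  (7,8) → (φ(7),φ(8)) = (2,6) ∈ E(G2) ✓
  (7,9) → (φ(7),φ(9)) = (6,8) ∈ E(G2) ✓
  (7,10) → (φ(7),φ(10)) = (4,6) ∈ E(G2) ✓
  (8,10) → (φ(8),φ(10)) = (2,4) ∈ E(G2) ✓
  (8,11) → (φ(8),φ(11)) = (2,11) ∈ E(G2) ✓
All 21 edges of G1 map to edges of G2, and |E(G1)| = |E(G2)| = 21, so φ is a bijection on edges as well as vertices. Hence G1 ≅ G2.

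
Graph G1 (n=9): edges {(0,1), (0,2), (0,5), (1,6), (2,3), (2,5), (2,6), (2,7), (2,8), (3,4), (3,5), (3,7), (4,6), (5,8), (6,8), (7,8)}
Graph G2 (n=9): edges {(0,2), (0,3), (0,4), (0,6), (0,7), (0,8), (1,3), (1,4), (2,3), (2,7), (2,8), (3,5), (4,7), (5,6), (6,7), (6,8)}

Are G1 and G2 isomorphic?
Yes, isomorphic

The graphs are isomorphic.
One valid mapping φ: V(G1) → V(G2): 0→4, 1→1, 2→0, 3→6, 4→5, 5→7, 6→3, 7→8, 8→2

Verify φ preserves adjacency — for each edge of G1, its image is an edge of G2:
  (0,1) → (φ(0),φ(1)) = (1,4) ∈ E(G2) ✓
  (0,2) → (φ(0),φ(2)) = (0,4) ∈ E(G2) ✓
  (0,5) → (φ(0),φ(5)) = (4,7) ∈ E(G2) ✓
  (1,6) → (φ(1),φ(6)) = (1,3) ∈ E(G2) ✓
  (2,3) → (φ(2),φ(3)) = (0,6) ∈ E(G2) ✓
  (2,5) → (φ(2),φ(5)) = (0,7) ∈ E(G2) ✓
  (2,6) → (φ(2),φ(6)) = (0,3) ∈ E(G2) ✓
  (2,7) → (φ(2),φ(7)) = (0,8) ∈ E(G2) ✓
  (2,8) → (φ(2),φ(8)) = (0,2) ∈ E(G2) ✓
  (3,4) → (φ(3),φ(4)) = (5,6) ∈ E(G2) ✓
  (3,5) → (φ(3),φ(5)) = (6,7) ∈ E(G2) ✓
  (3,7) → (φ(3),φ(7)) = (6,8) ∈ E(G2) ✓
  (4,6) → (φ(4),φ(6)) = (3,5) ∈ E(G2) ✓
  (5,8) → (φ(5),φ(8)) = (2,7) ∈ E(G2) ✓
  (6,8) → (φ(6),φ(8)) = (2,3) ∈ E(G2) ✓
  (7,8) → (φ(7),φ(8)) = (2,8) ∈ E(G2) ✓
All 16 edges of G1 map to edges of G2, and |E(G1)| = |E(G2)| = 16, so φ is a bijection on edges as well as vertices. Hence G1 ≅ G2.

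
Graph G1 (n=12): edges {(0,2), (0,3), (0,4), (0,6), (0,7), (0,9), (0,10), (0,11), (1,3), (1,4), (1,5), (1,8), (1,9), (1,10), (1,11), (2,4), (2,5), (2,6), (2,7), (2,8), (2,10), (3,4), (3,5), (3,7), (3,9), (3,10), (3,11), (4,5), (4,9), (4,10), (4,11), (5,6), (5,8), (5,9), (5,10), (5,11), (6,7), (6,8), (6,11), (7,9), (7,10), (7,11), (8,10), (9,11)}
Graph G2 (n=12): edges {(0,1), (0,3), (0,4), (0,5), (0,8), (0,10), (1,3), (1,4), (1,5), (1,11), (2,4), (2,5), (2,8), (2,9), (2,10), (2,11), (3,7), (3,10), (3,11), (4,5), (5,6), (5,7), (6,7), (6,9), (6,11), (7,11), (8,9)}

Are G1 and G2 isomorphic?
No, not isomorphic

The graphs are NOT isomorphic.

Counting triangles (3-cliques): G1 has 63, G2 has 12.
Triangle count is an isomorphism invariant, so differing triangle counts rule out isomorphism.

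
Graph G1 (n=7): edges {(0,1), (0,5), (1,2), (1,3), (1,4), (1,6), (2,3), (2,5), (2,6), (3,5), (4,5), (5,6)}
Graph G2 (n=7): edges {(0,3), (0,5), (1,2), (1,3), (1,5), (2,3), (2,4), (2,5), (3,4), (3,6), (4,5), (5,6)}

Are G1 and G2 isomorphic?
Yes, isomorphic

The graphs are isomorphic.
One valid mapping φ: V(G1) → V(G2): 0→6, 1→3, 2→2, 3→4, 4→0, 5→5, 6→1

Verify φ preserves adjacency — for each edge of G1, its image is an edge of G2:
  (0,1) → (φ(0),φ(1)) = (3,6) ∈ E(G2) ✓
  (0,5) → (φ(0),φ(5)) = (5,6) ∈ E(G2) ✓
  (1,2) → (φ(1),φ(2)) = (2,3) ∈ E(G2) ✓
  (1,3) → (φ(1),φ(3)) = (3,4) ∈ E(G2) ✓
  (1,4) → (φ(1),φ(4)) = (0,3) ∈ E(G2) ✓
  (1,6) → (φ(1),φ(6)) = (1,3) ∈ E(G2) ✓
  (2,3) → (φ(2),φ(3)) = (2,4) ∈ E(G2) ✓
  (2,5) → (φ(2),φ(5)) = (2,5) ∈ E(G2) ✓
  (2,6) → (φ(2),φ(6)) = (1,2) ∈ E(G2) ✓
  (3,5) → (φ(3),φ(5)) = (4,5) ∈ E(G2) ✓
  (4,5) → (φ(4),φ(5)) = (0,5) ∈ E(G2) ✓
  (5,6) → (φ(5),φ(6)) = (1,5) ∈ E(G2) ✓
All 12 edges of G1 map to edges of G2, and |E(G1)| = |E(G2)| = 12, so φ is a bijection on edges as well as vertices. Hence G1 ≅ G2.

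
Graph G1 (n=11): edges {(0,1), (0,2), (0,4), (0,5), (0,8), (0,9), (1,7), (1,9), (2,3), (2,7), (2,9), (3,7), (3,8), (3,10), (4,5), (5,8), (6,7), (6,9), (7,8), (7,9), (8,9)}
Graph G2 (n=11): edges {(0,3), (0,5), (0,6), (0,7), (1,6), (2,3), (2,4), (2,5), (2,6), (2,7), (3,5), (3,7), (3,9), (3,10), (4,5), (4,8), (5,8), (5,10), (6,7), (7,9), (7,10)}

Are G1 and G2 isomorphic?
Yes, isomorphic

The graphs are isomorphic.
One valid mapping φ: V(G1) → V(G2): 0→5, 1→10, 2→0, 3→6, 4→8, 5→4, 6→9, 7→7, 8→2, 9→3, 10→1

Verify φ preserves adjacency — for each edge of G1, its image is an edge of G2:
  (0,1) → (φ(0),φ(1)) = (5,10) ∈ E(G2) ✓
  (0,2) → (φ(0),φ(2)) = (0,5) ∈ E(G2) ✓
  (0,4) → (φ(0),φ(4)) = (5,8) ∈ E(G2) ✓
  (0,5) → (φ(0),φ(5)) = (4,5) ∈ E(G2) ✓
  (0,8) → (φ(0),φ(8)) = (2,5) ∈ E(G2) ✓
  (0,9) → (φ(0),φ(9)) = (3,5) ∈ E(G2) ✓
  (1,7) → (φ(1),φ(7)) = (7,10) ∈ E(G2) ✓
  (1,9) → (φ(1),φ(9)) = (3,10) ∈ E(G2) ✓
  (2,3) → (φ(2),φ(3)) = (0,6) ∈ E(G2) ✓
  (2,7) → (φ(2),φ(7)) = (0,7) ∈ E(G2) ✓
  (2,9) → (φ(2),φ(9)) = (0,3) ∈ E(G2) ✓
  (3,7) → (φ(3),φ(7)) = (6,7) ∈ E(G2) ✓
  (3,8) → (φ(3),φ(8)) = (2,6) ∈ E(G2) ✓
  (3,10) → (φ(3),φ(10)) = (1,6) ∈ E(G2) ✓
  (4,5) → (φ(4),φ(5)) = (4,8) ∈ E(G2) ✓
  (5,8) → (φ(5),φ(8)) = (2,4) ∈ E(G2) ✓
  (6,7) → (φ(6),φ(7)) = (7,9) ∈ E(G2) ✓
  (6,9) → (φ(6),φ(9)) = (3,9) ∈ E(G2) ✓
  (7,8) → (φ(7),φ(8)) = (2,7) ∈ E(G2) ✓
  (7,9) → (φ(7),φ(9)) = (3,7) ∈ E(G2) ✓
  (8,9) → (φ(8),φ(9)) = (2,3) ∈ E(G2) ✓
All 21 edges of G1 map to edges of G2, and |E(G1)| = |E(G2)| = 21, so φ is a bijection on edges as well as vertices. Hence G1 ≅ G2.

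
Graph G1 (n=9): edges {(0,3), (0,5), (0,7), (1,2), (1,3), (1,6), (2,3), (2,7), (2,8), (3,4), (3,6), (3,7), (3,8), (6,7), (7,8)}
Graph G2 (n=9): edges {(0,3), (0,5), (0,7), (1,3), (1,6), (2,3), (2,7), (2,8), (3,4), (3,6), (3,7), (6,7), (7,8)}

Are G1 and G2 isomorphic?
No, not isomorphic

The graphs are NOT isomorphic.

Counting edges: G1 has 15 edge(s); G2 has 13 edge(s).
Edge count is an isomorphism invariant (a bijection on vertices induces a bijection on edges), so differing edge counts rule out isomorphism.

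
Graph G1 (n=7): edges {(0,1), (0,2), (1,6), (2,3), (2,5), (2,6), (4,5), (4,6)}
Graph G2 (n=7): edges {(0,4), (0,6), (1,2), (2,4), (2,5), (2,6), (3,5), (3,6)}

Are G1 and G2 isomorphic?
Yes, isomorphic

The graphs are isomorphic.
One valid mapping φ: V(G1) → V(G2): 0→5, 1→3, 2→2, 3→1, 4→0, 5→4, 6→6

Verify φ preserves adjacency — for each edge of G1, its image is an edge of G2:
  (0,1) → (φ(0),φ(1)) = (3,5) ∈ E(G2) ✓
  (0,2) → (φ(0),φ(2)) = (2,5) ∈ E(G2) ✓
  (1,6) → (φ(1),φ(6)) = (3,6) ∈ E(G2) ✓
  (2,3) → (φ(2),φ(3)) = (1,2) ∈ E(G2) ✓
  (2,5) → (φ(2),φ(5)) = (2,4) ∈ E(G2) ✓
  (2,6) → (φ(2),φ(6)) = (2,6) ∈ E(G2) ✓
  (4,5) → (φ(4),φ(5)) = (0,4) ∈ E(G2) ✓
  (4,6) → (φ(4),φ(6)) = (0,6) ∈ E(G2) ✓
All 8 edges of G1 map to edges of G2, and |E(G1)| = |E(G2)| = 8, so φ is a bijection on edges as well as vertices. Hence G1 ≅ G2.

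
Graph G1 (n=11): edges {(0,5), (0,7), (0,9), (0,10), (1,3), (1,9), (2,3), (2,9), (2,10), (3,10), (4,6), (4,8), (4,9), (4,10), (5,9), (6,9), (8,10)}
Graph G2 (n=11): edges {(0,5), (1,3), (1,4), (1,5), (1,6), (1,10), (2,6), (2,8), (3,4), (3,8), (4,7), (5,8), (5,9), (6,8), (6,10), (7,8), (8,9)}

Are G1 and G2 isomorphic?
Yes, isomorphic

The graphs are isomorphic.
One valid mapping φ: V(G1) → V(G2): 0→5, 1→7, 2→3, 3→4, 4→6, 5→9, 6→2, 7→0, 8→10, 9→8, 10→1

Verify φ preserves adjacency — for each edge of G1, its image is an edge of G2:
  (0,5) → (φ(0),φ(5)) = (5,9) ∈ E(G2) ✓
  (0,7) → (φ(0),φ(7)) = (0,5) ∈ E(G2) ✓
  (0,9) → (φ(0),φ(9)) = (5,8) ∈ E(G2) ✓
  (0,10) → (φ(0),φ(10)) = (1,5) ∈ E(G2) ✓
  (1,3) → (φ(1),φ(3)) = (4,7) ∈ E(G2) ✓
  (1,9) → (φ(1),φ(9)) = (7,8) ∈ E(G2) ✓
  (2,3) → (φ(2),φ(3)) = (3,4) ∈ E(G2) ✓
  (2,9) → (φ(2),φ(9)) = (3,8) ∈ E(G2) ✓
  (2,10) → (φ(2),φ(10)) = (1,3) ∈ E(G2) ✓
  (3,10) → (φ(3),φ(10)) = (1,4) ∈ E(G2) ✓
  (4,6) → (φ(4),φ(6)) = (2,6) ∈ E(G2) ✓
  (4,8) → (φ(4),φ(8)) = (6,10) ∈ E(G2) ✓
  (4,9) → (φ(4),φ(9)) = (6,8) ∈ E(G2) ✓
  (4,10) → (φ(4),φ(10)) = (1,6) ∈ E(G2) ✓
  (5,9) → (φ(5),φ(9)) = (8,9) ∈ E(G2) ✓
  (6,9) → (φ(6),φ(9)) = (2,8) ∈ E(G2) ✓
  (8,10) → (φ(8),φ(10)) = (1,10) ∈ E(G2) ✓
All 17 edges of G1 map to edges of G2, and |E(G1)| = |E(G2)| = 17, so φ is a bijection on edges as well as vertices. Hence G1 ≅ G2.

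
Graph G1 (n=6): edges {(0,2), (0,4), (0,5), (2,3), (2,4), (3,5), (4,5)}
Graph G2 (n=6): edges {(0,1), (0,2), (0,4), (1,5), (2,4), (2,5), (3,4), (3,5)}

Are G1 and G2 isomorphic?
No, not isomorphic

The graphs are NOT isomorphic.

Counting triangles (3-cliques): G1 has 2, G2 has 1.
Triangle count is an isomorphism invariant, so differing triangle counts rule out isomorphism.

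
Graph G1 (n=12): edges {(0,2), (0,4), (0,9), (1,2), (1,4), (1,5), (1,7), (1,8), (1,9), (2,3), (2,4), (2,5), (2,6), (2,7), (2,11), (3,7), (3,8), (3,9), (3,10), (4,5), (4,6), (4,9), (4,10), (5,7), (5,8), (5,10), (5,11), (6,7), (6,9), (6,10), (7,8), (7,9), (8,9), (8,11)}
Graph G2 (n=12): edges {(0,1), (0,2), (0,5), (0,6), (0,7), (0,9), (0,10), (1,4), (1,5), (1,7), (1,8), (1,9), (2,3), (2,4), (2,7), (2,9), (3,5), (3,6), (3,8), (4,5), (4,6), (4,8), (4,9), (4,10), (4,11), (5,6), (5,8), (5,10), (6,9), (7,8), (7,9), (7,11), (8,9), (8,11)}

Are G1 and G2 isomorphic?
Yes, isomorphic

The graphs are isomorphic.
One valid mapping φ: V(G1) → V(G2): 0→10, 1→1, 2→4, 3→2, 4→5, 5→8, 6→6, 7→9, 8→7, 9→0, 10→3, 11→11

Verify φ preserves adjacency — for each edge of G1, its image is an edge of G2:
  (0,2) → (φ(0),φ(2)) = (4,10) ∈ E(G2) ✓
  (0,4) → (φ(0),φ(4)) = (5,10) ∈ E(G2) ✓
  (0,9) → (φ(0),φ(9)) = (0,10) ∈ E(G2) ✓
  (1,2) → (φ(1),φ(2)) = (1,4) ∈ E(G2) ✓
  (1,4) → (φ(1),φ(4)) = (1,5) ∈ E(G2) ✓
  (1,5) → (φ(1),φ(5)) = (1,8) ∈ E(G2) ✓
  (1,7) → (φ(1),φ(7)) = (1,9) ∈ E(G2) ✓
  (1,8) → (φ(1),φ(8)) = (1,7) ∈ E(G2) ✓
  (1,9) → (φ(1),φ(9)) = (0,1) ∈ E(G2) ✓
  (2,3) → (φ(2),φ(3)) = (2,4) ∈ E(G2) ✓
  (2,4) → (φ(2),φ(4)) = (4,5) ∈ E(G2) ✓
  (2,5) → (φ(2),φ(5)) = (4,8) ∈ E(G2) ✓
  (2,6) → (φ(2),φ(6)) = (4,6) ∈ E(G2) ✓
  (2,7) → (φ(2),φ(7)) = (4,9) ∈ E(G2) ✓
  (2,11) → (φ(2),φ(11)) = (4,11) ∈ E(G2) ✓
  (3,7) → (φ(3),φ(7)) = (2,9) ∈ E(G2) ✓
  (3,8) → (φ(3),φ(8)) = (2,7) ∈ E(G2) ✓
  (3,9) → (φ(3),φ(9)) = (0,2) ∈ E(G2) ✓
  (3,10) → (φ(3),φ(10)) = (2,3) ∈ E(G2) ✓
  (4,5) → (φ(4),φ(5)) = (5,8) ∈ E(G2) ✓
  (4,6) → (φ(4),φ(6)) = (5,6) ∈ E(G2) ✓
  (4,9) → (φ(4),φ(9)) = (0,5) ∈ E(G2) ✓
  (4,10) → (φ(4),φ(10)) = (3,5) ∈ E(G2) ✓
  (5,7) → (φ(5),φ(7)) = (8,9) ∈ E(G2) ✓
  (5,8) → (φ(5),φ(8)) = (7,8) ∈ E(G2) ✓
  (5,10) → (φ(5),φ(10)) = (3,8) ∈ E(G2) ✓
  (5,11) → (φ(5),φ(11)) = (8,11) ∈ E(G2) ✓
  (6,7) → (φ(6),φ(7)) = (6,9) ∈ E(G2) ✓
  (6,9) → (φ(6),φ(9)) = (0,6) ∈ E(G2) ✓
  (6,10) → (φ(6),φ(10)) = (3,6) ∈ E(G2) ✓
  (7,8) → (φ(7),φ(8)) = (7,9) ∈ E(G2) ✓
  (7,9) → (φ(7),φ(9)) = (0,9) ∈ E(G2) ✓
  (8,9) → (φ(8),φ(9)) = (0,7) ∈ E(G2) ✓
  (8,11) → (φ(8),φ(11)) = (7,11) ∈ E(G2) ✓
All 34 edges of G1 map to edges of G2, and |E(G1)| = |E(G2)| = 34, so φ is a bijection on edges as well as vertices. Hence G1 ≅ G2.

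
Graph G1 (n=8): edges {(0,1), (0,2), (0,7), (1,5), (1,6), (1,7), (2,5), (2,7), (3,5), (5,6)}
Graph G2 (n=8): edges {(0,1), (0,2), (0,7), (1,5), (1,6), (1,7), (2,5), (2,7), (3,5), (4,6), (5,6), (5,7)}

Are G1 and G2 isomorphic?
No, not isomorphic

The graphs are NOT isomorphic.

Counting edges: G1 has 10 edge(s); G2 has 12 edge(s).
Edge count is an isomorphism invariant (a bijection on vertices induces a bijection on edges), so differing edge counts rule out isomorphism.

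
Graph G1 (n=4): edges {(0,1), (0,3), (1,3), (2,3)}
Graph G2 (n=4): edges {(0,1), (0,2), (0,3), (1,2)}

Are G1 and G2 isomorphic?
Yes, isomorphic

The graphs are isomorphic.
One valid mapping φ: V(G1) → V(G2): 0→1, 1→2, 2→3, 3→0

Verify φ preserves adjacency — for each edge of G1, its image is an edge of G2:
  (0,1) → (φ(0),φ(1)) = (1,2) ∈ E(G2) ✓
  (0,3) → (φ(0),φ(3)) = (0,1) ∈ E(G2) ✓
  (1,3) → (φ(1),φ(3)) = (0,2) ∈ E(G2) ✓
  (2,3) → (φ(2),φ(3)) = (0,3) ∈ E(G2) ✓
All 4 edges of G1 map to edges of G2, and |E(G1)| = |E(G2)| = 4, so φ is a bijection on edges as well as vertices. Hence G1 ≅ G2.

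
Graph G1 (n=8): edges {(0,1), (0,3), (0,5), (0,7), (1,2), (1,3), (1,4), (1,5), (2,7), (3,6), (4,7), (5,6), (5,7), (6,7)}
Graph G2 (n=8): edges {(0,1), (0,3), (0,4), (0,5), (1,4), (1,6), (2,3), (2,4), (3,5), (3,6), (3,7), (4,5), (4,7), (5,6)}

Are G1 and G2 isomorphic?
Yes, isomorphic

The graphs are isomorphic.
One valid mapping φ: V(G1) → V(G2): 0→5, 1→3, 2→2, 3→6, 4→7, 5→0, 6→1, 7→4

Verify φ preserves adjacency — for each edge of G1, its image is an edge of G2:
  (0,1) → (φ(0),φ(1)) = (3,5) ∈ E(G2) ✓
  (0,3) → (φ(0),φ(3)) = (5,6) ∈ E(G2) ✓
  (0,5) → (φ(0),φ(5)) = (0,5) ∈ E(G2) ✓
  (0,7) → (φ(0),φ(7)) = (4,5) ∈ E(G2) ✓
  (1,2) → (φ(1),φ(2)) = (2,3) ∈ E(G2) ✓
  (1,3) → (φ(1),φ(3)) = (3,6) ∈ E(G2) ✓
  (1,4) → (φ(1),φ(4)) = (3,7) ∈ E(G2) ✓
  (1,5) → (φ(1),φ(5)) = (0,3) ∈ E(G2) ✓
  (2,7) → (φ(2),φ(7)) = (2,4) ∈ E(G2) ✓
  (3,6) → (φ(3),φ(6)) = (1,6) ∈ E(G2) ✓
  (4,7) → (φ(4),φ(7)) = (4,7) ∈ E(G2) ✓
  (5,6) → (φ(5),φ(6)) = (0,1) ∈ E(G2) ✓
  (5,7) → (φ(5),φ(7)) = (0,4) ∈ E(G2) ✓
  (6,7) → (φ(6),φ(7)) = (1,4) ∈ E(G2) ✓
All 14 edges of G1 map to edges of G2, and |E(G1)| = |E(G2)| = 14, so φ is a bijection on edges as well as vertices. Hence G1 ≅ G2.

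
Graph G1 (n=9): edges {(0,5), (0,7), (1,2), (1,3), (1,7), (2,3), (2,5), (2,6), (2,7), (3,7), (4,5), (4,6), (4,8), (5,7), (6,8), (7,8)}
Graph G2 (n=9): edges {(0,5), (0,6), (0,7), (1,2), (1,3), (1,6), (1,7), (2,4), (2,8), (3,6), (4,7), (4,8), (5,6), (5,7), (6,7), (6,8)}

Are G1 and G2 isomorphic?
Yes, isomorphic

The graphs are isomorphic.
One valid mapping φ: V(G1) → V(G2): 0→3, 1→5, 2→7, 3→0, 4→2, 5→1, 6→4, 7→6, 8→8

Verify φ preserves adjacency — for each edge of G1, its image is an edge of G2:
  (0,5) → (φ(0),φ(5)) = (1,3) ∈ E(G2) ✓
  (0,7) → (φ(0),φ(7)) = (3,6) ∈ E(G2) ✓
  (1,2) → (φ(1),φ(2)) = (5,7) ∈ E(G2) ✓
  (1,3) → (φ(1),φ(3)) = (0,5) ∈ E(G2) ✓
  (1,7) → (φ(1),φ(7)) = (5,6) ∈ E(G2) ✓
  (2,3) → (φ(2),φ(3)) = (0,7) ∈ E(G2) ✓
  (2,5) → (φ(2),φ(5)) = (1,7) ∈ E(G2) ✓
  (2,6) → (φ(2),φ(6)) = (4,7) ∈ E(G2) ✓
  (2,7) → (φ(2),φ(7)) = (6,7) ∈ E(G2) ✓
  (3,7) → (φ(3),φ(7)) = (0,6) ∈ E(G2) ✓
  (4,5) → (φ(4),φ(5)) = (1,2) ∈ E(G2) ✓
  (4,6) → (φ(4),φ(6)) = (2,4) ∈ E(G2) ✓
  (4,8) → (φ(4),φ(8)) = (2,8) ∈ E(G2) ✓
  (5,7) → (φ(5),φ(7)) = (1,6) ∈ E(G2) ✓
  (6,8) → (φ(6),φ(8)) = (4,8) ∈ E(G2) ✓
  (7,8) → (φ(7),φ(8)) = (6,8) ∈ E(G2) ✓
All 16 edges of G1 map to edges of G2, and |E(G1)| = |E(G2)| = 16, so φ is a bijection on edges as well as vertices. Hence G1 ≅ G2.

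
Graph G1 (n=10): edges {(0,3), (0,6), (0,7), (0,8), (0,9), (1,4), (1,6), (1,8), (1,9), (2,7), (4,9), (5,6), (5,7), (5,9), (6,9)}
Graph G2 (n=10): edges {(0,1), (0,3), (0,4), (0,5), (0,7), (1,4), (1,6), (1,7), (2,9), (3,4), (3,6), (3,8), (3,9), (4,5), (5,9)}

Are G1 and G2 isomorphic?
Yes, isomorphic

The graphs are isomorphic.
One valid mapping φ: V(G1) → V(G2): 0→3, 1→1, 2→2, 3→8, 4→7, 5→5, 6→4, 7→9, 8→6, 9→0

Verify φ preserves adjacency — for each edge of G1, its image is an edge of G2:
  (0,3) → (φ(0),φ(3)) = (3,8) ∈ E(G2) ✓
  (0,6) → (φ(0),φ(6)) = (3,4) ∈ E(G2) ✓
  (0,7) → (φ(0),φ(7)) = (3,9) ∈ E(G2) ✓
  (0,8) → (φ(0),φ(8)) = (3,6) ∈ E(G2) ✓
  (0,9) → (φ(0),φ(9)) = (0,3) ∈ E(G2) ✓
  (1,4) → (φ(1),φ(4)) = (1,7) ∈ E(G2) ✓
  (1,6) → (φ(1),φ(6)) = (1,4) ∈ E(G2) ✓
  (1,8) → (φ(1),φ(8)) = (1,6) ∈ E(G2) ✓
  (1,9) → (φ(1),φ(9)) = (0,1) ∈ E(G2) ✓
  (2,7) → (φ(2),φ(7)) = (2,9) ∈ E(G2) ✓
  (4,9) → (φ(4),φ(9)) = (0,7) ∈ E(G2) ✓
  (5,6) → (φ(5),φ(6)) = (4,5) ∈ E(G2) ✓
  (5,7) → (φ(5),φ(7)) = (5,9) ∈ E(G2) ✓
  (5,9) → (φ(5),φ(9)) = (0,5) ∈ E(G2) ✓
  (6,9) → (φ(6),φ(9)) = (0,4) ∈ E(G2) ✓
All 15 edges of G1 map to edges of G2, and |E(G1)| = |E(G2)| = 15, so φ is a bijection on edges as well as vertices. Hence G1 ≅ G2.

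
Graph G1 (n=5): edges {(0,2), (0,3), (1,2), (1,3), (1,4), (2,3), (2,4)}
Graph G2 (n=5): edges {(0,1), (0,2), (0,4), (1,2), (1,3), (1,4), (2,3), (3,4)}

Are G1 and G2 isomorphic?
No, not isomorphic

The graphs are NOT isomorphic.

Counting triangles (3-cliques): G1 has 3, G2 has 4.
Triangle count is an isomorphism invariant, so differing triangle counts rule out isomorphism.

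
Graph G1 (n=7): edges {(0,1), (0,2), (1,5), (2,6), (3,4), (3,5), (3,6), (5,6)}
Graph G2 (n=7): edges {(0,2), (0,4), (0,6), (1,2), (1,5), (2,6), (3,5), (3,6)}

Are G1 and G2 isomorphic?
Yes, isomorphic

The graphs are isomorphic.
One valid mapping φ: V(G1) → V(G2): 0→5, 1→3, 2→1, 3→0, 4→4, 5→6, 6→2

Verify φ preserves adjacency — for each edge of G1, its image is an edge of G2:
  (0,1) → (φ(0),φ(1)) = (3,5) ∈ E(G2) ✓
  (0,2) → (φ(0),φ(2)) = (1,5) ∈ E(G2) ✓
  (1,5) → (φ(1),φ(5)) = (3,6) ∈ E(G2) ✓
  (2,6) → (φ(2),φ(6)) = (1,2) ∈ E(G2) ✓
  (3,4) → (φ(3),φ(4)) = (0,4) ∈ E(G2) ✓
  (3,5) → (φ(3),φ(5)) = (0,6) ∈ E(G2) ✓
  (3,6) → (φ(3),φ(6)) = (0,2) ∈ E(G2) ✓
  (5,6) → (φ(5),φ(6)) = (2,6) ∈ E(G2) ✓
All 8 edges of G1 map to edges of G2, and |E(G1)| = |E(G2)| = 8, so φ is a bijection on edges as well as vertices. Hence G1 ≅ G2.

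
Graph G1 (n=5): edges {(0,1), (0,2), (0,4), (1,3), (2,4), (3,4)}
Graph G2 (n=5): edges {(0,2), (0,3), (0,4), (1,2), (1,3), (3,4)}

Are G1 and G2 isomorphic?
Yes, isomorphic

The graphs are isomorphic.
One valid mapping φ: V(G1) → V(G2): 0→0, 1→2, 2→4, 3→1, 4→3

Verify φ preserves adjacency — for each edge of G1, its image is an edge of G2:
  (0,1) → (φ(0),φ(1)) = (0,2) ∈ E(G2) ✓
  (0,2) → (φ(0),φ(2)) = (0,4) ∈ E(G2) ✓
  (0,4) → (φ(0),φ(4)) = (0,3) ∈ E(G2) ✓
  (1,3) → (φ(1),φ(3)) = (1,2) ∈ E(G2) ✓
  (2,4) → (φ(2),φ(4)) = (3,4) ∈ E(G2) ✓
  (3,4) → (φ(3),φ(4)) = (1,3) ∈ E(G2) ✓
All 6 edges of G1 map to edges of G2, and |E(G1)| = |E(G2)| = 6, so φ is a bijection on edges as well as vertices. Hence G1 ≅ G2.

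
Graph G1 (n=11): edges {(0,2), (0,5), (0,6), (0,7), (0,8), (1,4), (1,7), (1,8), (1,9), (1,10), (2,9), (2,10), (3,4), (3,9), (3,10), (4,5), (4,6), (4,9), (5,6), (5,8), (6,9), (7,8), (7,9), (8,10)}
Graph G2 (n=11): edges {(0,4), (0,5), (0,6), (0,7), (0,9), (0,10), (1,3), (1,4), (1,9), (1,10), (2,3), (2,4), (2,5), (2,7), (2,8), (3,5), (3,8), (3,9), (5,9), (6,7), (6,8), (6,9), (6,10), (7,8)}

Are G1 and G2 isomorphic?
Yes, isomorphic

The graphs are isomorphic.
One valid mapping φ: V(G1) → V(G2): 0→2, 1→9, 2→4, 3→10, 4→6, 5→8, 6→7, 7→5, 8→3, 9→0, 10→1

Verify φ preserves adjacency — for each edge of G1, its image is an edge of G2:
  (0,2) → (φ(0),φ(2)) = (2,4) ∈ E(G2) ✓
  (0,5) → (φ(0),φ(5)) = (2,8) ∈ E(G2) ✓
  (0,6) → (φ(0),φ(6)) = (2,7) ∈ E(G2) ✓
  (0,7) → (φ(0),φ(7)) = (2,5) ∈ E(G2) ✓
  (0,8) → (φ(0),φ(8)) = (2,3) ∈ E(G2) ✓
  (1,4) → (φ(1),φ(4)) = (6,9) ∈ E(G2) ✓
  (1,7) → (φ(1),φ(7)) = (5,9) ∈ E(G2) ✓
  (1,8) → (φ(1),φ(8)) = (3,9) ∈ E(G2) ✓
  (1,9) → (φ(1),φ(9)) = (0,9) ∈ E(G2) ✓
  (1,10) → (φ(1),φ(10)) = (1,9) ∈ E(G2) ✓
  (2,9) → (φ(2),φ(9)) = (0,4) ∈ E(G2) ✓
  (2,10) → (φ(2),φ(10)) = (1,4) ∈ E(G2) ✓
  (3,4) → (φ(3),φ(4)) = (6,10) ∈ E(G2) ✓
  (3,9) → (φ(3),φ(9)) = (0,10) ∈ E(G2) ✓
  (3,10) → (φ(3),φ(10)) = (1,10) ∈ E(G2) ✓
  (4,5) → (φ(4),φ(5)) = (6,8) ∈ E(G2) ✓
  (4,6) → (φ(4),φ(6)) = (6,7) ∈ E(G2) ✓
  (4,9) → (φ(4),φ(9)) = (0,6) ∈ E(G2) ✓
  (5,6) → (φ(5),φ(6)) = (7,8) ∈ E(G2) ✓
  (5,8) → (φ(5),φ(8)) = (3,8) ∈ E(G2) ✓
  (6,9) → (φ(6),φ(9)) = (0,7) ∈ E(G2) ✓
  (7,8) → (φ(7),φ(8)) = (3,5) ∈ E(G2) ✓
  (7,9) → (φ(7),φ(9)) = (0,5) ∈ E(G2) ✓
  (8,10) → (φ(8),φ(10)) = (1,3) ∈ E(G2) ✓
All 24 edges of G1 map to edges of G2, and |E(G1)| = |E(G2)| = 24, so φ is a bijection on edges as well as vertices. Hence G1 ≅ G2.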